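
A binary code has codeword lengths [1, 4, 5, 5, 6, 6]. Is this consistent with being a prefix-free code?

Kraft inequality: Σ 2^(-l_i) ≤ 1 for prefix-free code
Calculating: 2^(-1) + 2^(-4) + 2^(-5) + 2^(-5) + 2^(-6) + 2^(-6)
= 0.5 + 0.0625 + 0.03125 + 0.03125 + 0.015625 + 0.015625
= 0.6562
Since 0.6562 ≤ 1, prefix-free code exists


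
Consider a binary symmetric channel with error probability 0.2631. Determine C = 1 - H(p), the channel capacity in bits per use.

For BSC with error probability p:
C = 1 - H(p) where H(p) is binary entropy
H(0.2631) = -0.2631 × log₂(0.2631) - 0.7369 × log₂(0.7369)
H(p) = 0.8314
C = 1 - 0.8314 = 0.1686 bits/use


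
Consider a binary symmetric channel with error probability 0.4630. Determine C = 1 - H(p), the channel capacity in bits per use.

For BSC with error probability p:
C = 1 - H(p) where H(p) is binary entropy
H(0.4630) = -0.4630 × log₂(0.4630) - 0.5370 × log₂(0.5370)
H(p) = 0.9960
C = 1 - 0.9960 = 0.0040 bits/use


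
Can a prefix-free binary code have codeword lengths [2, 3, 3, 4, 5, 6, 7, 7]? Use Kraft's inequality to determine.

Kraft inequality: Σ 2^(-l_i) ≤ 1 for prefix-free code
Calculating: 2^(-2) + 2^(-3) + 2^(-3) + 2^(-4) + 2^(-5) + 2^(-6) + 2^(-7) + 2^(-7)
= 0.25 + 0.125 + 0.125 + 0.0625 + 0.03125 + 0.015625 + 0.0078125 + 0.0078125
= 0.6250
Since 0.6250 ≤ 1, prefix-free code exists


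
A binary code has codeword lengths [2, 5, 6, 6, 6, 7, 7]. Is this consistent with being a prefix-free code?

Kraft inequality: Σ 2^(-l_i) ≤ 1 for prefix-free code
Calculating: 2^(-2) + 2^(-5) + 2^(-6) + 2^(-6) + 2^(-6) + 2^(-7) + 2^(-7)
= 0.25 + 0.03125 + 0.015625 + 0.015625 + 0.015625 + 0.0078125 + 0.0078125
= 0.3438
Since 0.3438 ≤ 1, prefix-free code exists


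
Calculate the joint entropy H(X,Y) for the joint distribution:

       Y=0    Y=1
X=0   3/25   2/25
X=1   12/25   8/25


H(X,Y) = -Σ p(x,y) log₂ p(x,y)
  p(0,0)=3/25: -0.1200 × log₂(0.1200) = 0.3671
  p(0,1)=2/25: -0.0800 × log₂(0.0800) = 0.2915
  p(1,0)=12/25: -0.4800 × log₂(0.4800) = 0.5083
  p(1,1)=8/25: -0.3200 × log₂(0.3200) = 0.5260
H(X,Y) = 1.6929 bits


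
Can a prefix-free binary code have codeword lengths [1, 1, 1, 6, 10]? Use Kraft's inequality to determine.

Kraft inequality: Σ 2^(-l_i) ≤ 1 for prefix-free code
Calculating: 2^(-1) + 2^(-1) + 2^(-1) + 2^(-6) + 2^(-10)
= 0.5 + 0.5 + 0.5 + 0.015625 + 0.0009765625
= 1.5166
Since 1.5166 > 1, prefix-free code does not exist


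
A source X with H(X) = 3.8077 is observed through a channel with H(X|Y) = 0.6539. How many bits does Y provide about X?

I(X;Y) = H(X) - H(X|Y)
I(X;Y) = 3.8077 - 0.6539 = 3.1538 bits


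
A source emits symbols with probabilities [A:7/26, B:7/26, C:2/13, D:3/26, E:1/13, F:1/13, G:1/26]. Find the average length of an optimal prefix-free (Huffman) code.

Huffman tree construction:
Combine smallest probabilities repeatedly
Resulting codes:
  A: 01 (length 2)
  B: 10 (length 2)
  C: 111 (length 3)
  D: 001 (length 3)
  E: 1101 (length 4)
  F: 000 (length 3)
  G: 1100 (length 4)
Average length = Σ p(s) × length(s) = 2.5769 bits


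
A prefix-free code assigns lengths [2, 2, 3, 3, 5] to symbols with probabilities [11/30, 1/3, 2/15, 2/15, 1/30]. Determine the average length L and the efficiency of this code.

Average length L = Σ p_i × l_i = 2.3667 bits
Entropy H = 1.9978 bits
Efficiency η = H/L × 100% = 84.41%


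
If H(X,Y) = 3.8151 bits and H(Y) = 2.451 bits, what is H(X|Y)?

Chain rule: H(X,Y) = H(X|Y) + H(Y)
H(X|Y) = H(X,Y) - H(Y) = 3.8151 - 2.451 = 1.3641 bits


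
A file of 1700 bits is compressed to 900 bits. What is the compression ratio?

Compression ratio = Original / Compressed
= 1700 / 900 = 1.89:1


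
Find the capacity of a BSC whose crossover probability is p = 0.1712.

For BSC with error probability p:
C = 1 - H(p) where H(p) is binary entropy
H(0.1712) = -0.1712 × log₂(0.1712) - 0.8288 × log₂(0.8288)
H(p) = 0.6604
C = 1 - 0.6604 = 0.3396 bits/use


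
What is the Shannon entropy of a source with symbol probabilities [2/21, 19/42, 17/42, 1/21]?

H(X) = -Σ p(x) log₂ p(x)
  -2/21 × log₂(2/21) = 0.3231
  -19/42 × log₂(19/42) = 0.5177
  -17/42 × log₂(17/42) = 0.5282
  -1/21 × log₂(1/21) = 0.2092
H(X) = 1.5781 bits


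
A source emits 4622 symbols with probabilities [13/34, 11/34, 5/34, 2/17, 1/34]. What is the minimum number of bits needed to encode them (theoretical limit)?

Entropy H = 1.9766 bits/symbol
Minimum bits = H × n = 1.9766 × 4622
= 9135.88 bits


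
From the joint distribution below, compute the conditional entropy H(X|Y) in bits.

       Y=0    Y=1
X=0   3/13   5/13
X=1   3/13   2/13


H(X|Y) = Σ_y p(y) H(X|Y=y)
  p(Y=0) = 6/13, H(X|Y=0) = 1.0000
  p(Y=1) = 7/13, H(X|Y=1) = 0.8631
H(X|Y) = 0.4615×1.0000 + 0.5385×0.8631 = 0.9263 bits


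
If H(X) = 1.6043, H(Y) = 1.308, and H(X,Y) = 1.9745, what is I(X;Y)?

I(X;Y) = H(X) + H(Y) - H(X,Y)
I(X;Y) = 1.6043 + 1.308 - 1.9745 = 0.9378 bits


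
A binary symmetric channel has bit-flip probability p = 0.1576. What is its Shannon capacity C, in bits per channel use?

For BSC with error probability p:
C = 1 - H(p) where H(p) is binary entropy
H(0.1576) = -0.1576 × log₂(0.1576) - 0.8424 × log₂(0.8424)
H(p) = 0.6285
C = 1 - 0.6285 = 0.3715 bits/use


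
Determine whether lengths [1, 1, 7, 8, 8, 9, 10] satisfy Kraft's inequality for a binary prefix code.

Kraft inequality: Σ 2^(-l_i) ≤ 1 for prefix-free code
Calculating: 2^(-1) + 2^(-1) + 2^(-7) + 2^(-8) + 2^(-8) + 2^(-9) + 2^(-10)
= 0.5 + 0.5 + 0.0078125 + 0.00390625 + 0.00390625 + 0.001953125 + 0.0009765625
= 1.0186
Since 1.0186 > 1, prefix-free code does not exist


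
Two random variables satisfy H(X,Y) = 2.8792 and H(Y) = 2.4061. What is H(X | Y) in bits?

Chain rule: H(X,Y) = H(X|Y) + H(Y)
H(X|Y) = H(X,Y) - H(Y) = 2.8792 - 2.4061 = 0.4731 bits


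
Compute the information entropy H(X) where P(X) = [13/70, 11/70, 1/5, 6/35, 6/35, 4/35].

H(X) = -Σ p(x) log₂ p(x)
  -13/70 × log₂(13/70) = 0.4511
  -11/70 × log₂(11/70) = 0.4195
  -1/5 × log₂(1/5) = 0.4644
  -6/35 × log₂(6/35) = 0.4362
  -6/35 × log₂(6/35) = 0.4362
  -4/35 × log₂(4/35) = 0.3576
H(X) = 2.5650 bits


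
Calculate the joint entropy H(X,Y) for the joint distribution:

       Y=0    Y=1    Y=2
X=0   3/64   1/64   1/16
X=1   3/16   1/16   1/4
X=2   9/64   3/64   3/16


H(X,Y) = -Σ p(x,y) log₂ p(x,y)
  p(0,0)=3/64: -0.0469 × log₂(0.0469) = 0.2070
  p(0,1)=1/64: -0.0156 × log₂(0.0156) = 0.0938
  p(0,2)=1/16: -0.0625 × log₂(0.0625) = 0.2500
  p(1,0)=3/16: -0.1875 × log₂(0.1875) = 0.4528
  p(1,1)=1/16: -0.0625 × log₂(0.0625) = 0.2500
  p(1,2)=1/4: -0.2500 × log₂(0.2500) = 0.5000
  p(2,0)=9/64: -0.1406 × log₂(0.1406) = 0.3980
  p(2,1)=3/64: -0.0469 × log₂(0.0469) = 0.2070
  p(2,2)=3/16: -0.1875 × log₂(0.1875) = 0.4528
H(X,Y) = 2.8113 bits


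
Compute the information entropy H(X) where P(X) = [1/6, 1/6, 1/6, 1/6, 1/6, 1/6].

H(X) = -Σ p(x) log₂ p(x)
  -1/6 × log₂(1/6) = 0.4308
  -1/6 × log₂(1/6) = 0.4308
  -1/6 × log₂(1/6) = 0.4308
  -1/6 × log₂(1/6) = 0.4308
  -1/6 × log₂(1/6) = 0.4308
  -1/6 × log₂(1/6) = 0.4308
H(X) = 2.5850 bits


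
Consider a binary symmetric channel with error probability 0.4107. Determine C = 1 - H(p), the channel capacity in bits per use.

For BSC with error probability p:
C = 1 - H(p) where H(p) is binary entropy
H(0.4107) = -0.4107 × log₂(0.4107) - 0.5893 × log₂(0.5893)
H(p) = 0.9769
C = 1 - 0.9769 = 0.0231 bits/use


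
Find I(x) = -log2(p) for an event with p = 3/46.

Information content I(x) = -log₂(p(x))
I = -log₂(3/46) = -log₂(0.0652)
I = 3.9386 bits


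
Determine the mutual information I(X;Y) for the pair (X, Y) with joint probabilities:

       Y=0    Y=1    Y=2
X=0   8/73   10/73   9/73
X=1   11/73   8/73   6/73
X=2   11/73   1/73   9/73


H(X) = 1.5773, H(Y) = 1.5603, H(X,Y) = 3.0406
I(X;Y) = H(X) + H(Y) - H(X,Y) = 0.0970 bits


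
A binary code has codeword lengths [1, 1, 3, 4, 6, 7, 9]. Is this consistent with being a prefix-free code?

Kraft inequality: Σ 2^(-l_i) ≤ 1 for prefix-free code
Calculating: 2^(-1) + 2^(-1) + 2^(-3) + 2^(-4) + 2^(-6) + 2^(-7) + 2^(-9)
= 0.5 + 0.5 + 0.125 + 0.0625 + 0.015625 + 0.0078125 + 0.001953125
= 1.2129
Since 1.2129 > 1, prefix-free code does not exist


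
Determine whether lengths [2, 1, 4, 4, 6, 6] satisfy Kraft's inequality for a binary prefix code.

Kraft inequality: Σ 2^(-l_i) ≤ 1 for prefix-free code
Calculating: 2^(-2) + 2^(-1) + 2^(-4) + 2^(-4) + 2^(-6) + 2^(-6)
= 0.25 + 0.5 + 0.0625 + 0.0625 + 0.015625 + 0.015625
= 0.9062
Since 0.9062 ≤ 1, prefix-free code exists


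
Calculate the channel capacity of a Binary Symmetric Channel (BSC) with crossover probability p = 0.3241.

For BSC with error probability p:
C = 1 - H(p) where H(p) is binary entropy
H(0.3241) = -0.3241 × log₂(0.3241) - 0.6759 × log₂(0.6759)
H(p) = 0.9088
C = 1 - 0.9088 = 0.0912 bits/use


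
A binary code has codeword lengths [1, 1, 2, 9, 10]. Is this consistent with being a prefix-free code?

Kraft inequality: Σ 2^(-l_i) ≤ 1 for prefix-free code
Calculating: 2^(-1) + 2^(-1) + 2^(-2) + 2^(-9) + 2^(-10)
= 0.5 + 0.5 + 0.25 + 0.001953125 + 0.0009765625
= 1.2529
Since 1.2529 > 1, prefix-free code does not exist


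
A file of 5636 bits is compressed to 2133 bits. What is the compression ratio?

Compression ratio = Original / Compressed
= 5636 / 2133 = 2.64:1


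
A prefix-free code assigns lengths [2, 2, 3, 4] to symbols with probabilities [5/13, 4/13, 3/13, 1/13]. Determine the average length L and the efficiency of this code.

Average length L = Σ p_i × l_i = 2.3846 bits
Entropy H = 1.8262 bits
Efficiency η = H/L × 100% = 76.58%


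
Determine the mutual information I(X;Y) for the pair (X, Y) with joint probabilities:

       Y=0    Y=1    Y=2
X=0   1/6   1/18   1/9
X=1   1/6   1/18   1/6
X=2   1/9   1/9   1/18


H(X) = 1.5715, H(Y) = 1.5305, H(X,Y) = 3.0441
I(X;Y) = H(X) + H(Y) - H(X,Y) = 0.0579 bits


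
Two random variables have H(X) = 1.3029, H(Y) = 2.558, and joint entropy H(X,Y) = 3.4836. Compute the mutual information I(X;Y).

I(X;Y) = H(X) + H(Y) - H(X,Y)
I(X;Y) = 1.3029 + 2.558 - 3.4836 = 0.3773 bits


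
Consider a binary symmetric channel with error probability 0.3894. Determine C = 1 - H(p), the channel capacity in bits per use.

For BSC with error probability p:
C = 1 - H(p) where H(p) is binary entropy
H(0.3894) = -0.3894 × log₂(0.3894) - 0.6106 × log₂(0.6106)
H(p) = 0.9644
C = 1 - 0.9644 = 0.0356 bits/use


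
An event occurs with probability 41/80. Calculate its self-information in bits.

Information content I(x) = -log₂(p(x))
I = -log₂(41/80) = -log₂(0.5125)
I = 0.9644 bits


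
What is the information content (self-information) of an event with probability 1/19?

Information content I(x) = -log₂(p(x))
I = -log₂(1/19) = -log₂(0.0526)
I = 4.2479 bits


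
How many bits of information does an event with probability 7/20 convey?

Information content I(x) = -log₂(p(x))
I = -log₂(7/20) = -log₂(0.3500)
I = 1.5146 bits


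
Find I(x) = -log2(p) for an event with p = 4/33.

Information content I(x) = -log₂(p(x))
I = -log₂(4/33) = -log₂(0.1212)
I = 3.0444 bits


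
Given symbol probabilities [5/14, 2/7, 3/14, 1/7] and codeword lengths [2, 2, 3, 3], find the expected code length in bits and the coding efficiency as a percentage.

Average length L = Σ p_i × l_i = 2.3571 bits
Entropy H = 1.9242 bits
Efficiency η = H/L × 100% = 81.63%


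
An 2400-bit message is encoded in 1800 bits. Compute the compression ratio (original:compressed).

Compression ratio = Original / Compressed
= 2400 / 1800 = 1.33:1


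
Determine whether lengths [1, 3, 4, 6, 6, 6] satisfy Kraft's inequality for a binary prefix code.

Kraft inequality: Σ 2^(-l_i) ≤ 1 for prefix-free code
Calculating: 2^(-1) + 2^(-3) + 2^(-4) + 2^(-6) + 2^(-6) + 2^(-6)
= 0.5 + 0.125 + 0.0625 + 0.015625 + 0.015625 + 0.015625
= 0.7344
Since 0.7344 ≤ 1, prefix-free code exists


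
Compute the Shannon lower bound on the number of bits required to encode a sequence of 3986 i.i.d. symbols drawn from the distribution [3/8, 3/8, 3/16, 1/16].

Entropy H = 1.7641 bits/symbol
Minimum bits = H × n = 1.7641 × 3986
= 7031.69 bits


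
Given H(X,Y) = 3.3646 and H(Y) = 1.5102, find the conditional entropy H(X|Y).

Chain rule: H(X,Y) = H(X|Y) + H(Y)
H(X|Y) = H(X,Y) - H(Y) = 3.3646 - 1.5102 = 1.8544 bits


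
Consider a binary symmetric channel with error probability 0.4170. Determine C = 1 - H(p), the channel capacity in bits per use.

For BSC with error probability p:
C = 1 - H(p) where H(p) is binary entropy
H(0.4170) = -0.4170 × log₂(0.4170) - 0.5830 × log₂(0.5830)
H(p) = 0.9800
C = 1 - 0.9800 = 0.0200 bits/use


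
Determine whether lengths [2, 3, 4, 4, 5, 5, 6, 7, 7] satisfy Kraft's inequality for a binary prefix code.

Kraft inequality: Σ 2^(-l_i) ≤ 1 for prefix-free code
Calculating: 2^(-2) + 2^(-3) + 2^(-4) + 2^(-4) + 2^(-5) + 2^(-5) + 2^(-6) + 2^(-7) + 2^(-7)
= 0.25 + 0.125 + 0.0625 + 0.0625 + 0.03125 + 0.03125 + 0.015625 + 0.0078125 + 0.0078125
= 0.5938
Since 0.5938 ≤ 1, prefix-free code exists


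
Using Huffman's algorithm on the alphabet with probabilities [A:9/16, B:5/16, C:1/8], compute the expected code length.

Huffman tree construction:
Combine smallest probabilities repeatedly
Resulting codes:
  A: 1 (length 1)
  B: 01 (length 2)
  C: 00 (length 2)
Average length = Σ p(s) × length(s) = 1.4375 bits


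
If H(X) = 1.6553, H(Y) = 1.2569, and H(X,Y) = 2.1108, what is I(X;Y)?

I(X;Y) = H(X) + H(Y) - H(X,Y)
I(X;Y) = 1.6553 + 1.2569 - 2.1108 = 0.8014 bits


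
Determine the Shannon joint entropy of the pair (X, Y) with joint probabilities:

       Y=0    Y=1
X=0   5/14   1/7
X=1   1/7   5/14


H(X,Y) = -Σ p(x,y) log₂ p(x,y)
  p(0,0)=5/14: -0.3571 × log₂(0.3571) = 0.5305
  p(0,1)=1/7: -0.1429 × log₂(0.1429) = 0.4011
  p(1,0)=1/7: -0.1429 × log₂(0.1429) = 0.4011
  p(1,1)=5/14: -0.3571 × log₂(0.3571) = 0.5305
H(X,Y) = 1.8631 bits


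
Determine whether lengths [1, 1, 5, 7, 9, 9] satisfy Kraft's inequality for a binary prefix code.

Kraft inequality: Σ 2^(-l_i) ≤ 1 for prefix-free code
Calculating: 2^(-1) + 2^(-1) + 2^(-5) + 2^(-7) + 2^(-9) + 2^(-9)
= 0.5 + 0.5 + 0.03125 + 0.0078125 + 0.001953125 + 0.001953125
= 1.0430
Since 1.0430 > 1, prefix-free code does not exist


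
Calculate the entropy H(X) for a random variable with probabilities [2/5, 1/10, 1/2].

H(X) = -Σ p(x) log₂ p(x)
  -2/5 × log₂(2/5) = 0.5288
  -1/10 × log₂(1/10) = 0.3322
  -1/2 × log₂(1/2) = 0.5000
H(X) = 1.3610 bits


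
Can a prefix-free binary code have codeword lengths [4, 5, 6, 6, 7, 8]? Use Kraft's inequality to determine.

Kraft inequality: Σ 2^(-l_i) ≤ 1 for prefix-free code
Calculating: 2^(-4) + 2^(-5) + 2^(-6) + 2^(-6) + 2^(-7) + 2^(-8)
= 0.0625 + 0.03125 + 0.015625 + 0.015625 + 0.0078125 + 0.00390625
= 0.1367
Since 0.1367 ≤ 1, prefix-free code exists


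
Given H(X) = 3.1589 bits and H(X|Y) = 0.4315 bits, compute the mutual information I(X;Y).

I(X;Y) = H(X) - H(X|Y)
I(X;Y) = 3.1589 - 0.4315 = 2.7274 bits


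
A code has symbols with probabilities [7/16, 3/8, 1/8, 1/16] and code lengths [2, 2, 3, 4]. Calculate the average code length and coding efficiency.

Average length L = Σ p_i × l_i = 2.2500 bits
Entropy H = 1.6774 bits
Efficiency η = H/L × 100% = 74.55%


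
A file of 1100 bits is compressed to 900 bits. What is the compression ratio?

Compression ratio = Original / Compressed
= 1100 / 900 = 1.22:1


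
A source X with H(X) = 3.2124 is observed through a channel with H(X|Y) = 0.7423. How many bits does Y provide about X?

I(X;Y) = H(X) - H(X|Y)
I(X;Y) = 3.2124 - 0.7423 = 2.4701 bits


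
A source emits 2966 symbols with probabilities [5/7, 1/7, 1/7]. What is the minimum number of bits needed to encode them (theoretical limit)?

Entropy H = 1.1488 bits/symbol
Minimum bits = H × n = 1.1488 × 2966
= 3407.44 bits


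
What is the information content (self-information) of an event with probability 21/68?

Information content I(x) = -log₂(p(x))
I = -log₂(21/68) = -log₂(0.3088)
I = 1.6951 bits


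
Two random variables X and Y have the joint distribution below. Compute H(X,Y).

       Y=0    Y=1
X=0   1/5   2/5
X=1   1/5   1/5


H(X,Y) = -Σ p(x,y) log₂ p(x,y)
  p(0,0)=1/5: -0.2000 × log₂(0.2000) = 0.4644
  p(0,1)=2/5: -0.4000 × log₂(0.4000) = 0.5288
  p(1,0)=1/5: -0.2000 × log₂(0.2000) = 0.4644
  p(1,1)=1/5: -0.2000 × log₂(0.2000) = 0.4644
H(X,Y) = 1.9219 bits


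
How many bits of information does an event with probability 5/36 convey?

Information content I(x) = -log₂(p(x))
I = -log₂(5/36) = -log₂(0.1389)
I = 2.8480 bits


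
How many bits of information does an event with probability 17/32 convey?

Information content I(x) = -log₂(p(x))
I = -log₂(17/32) = -log₂(0.5312)
I = 0.9125 bits


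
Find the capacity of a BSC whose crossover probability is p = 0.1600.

For BSC with error probability p:
C = 1 - H(p) where H(p) is binary entropy
H(0.1600) = -0.1600 × log₂(0.1600) - 0.8400 × log₂(0.8400)
H(p) = 0.6343
C = 1 - 0.6343 = 0.3657 bits/use


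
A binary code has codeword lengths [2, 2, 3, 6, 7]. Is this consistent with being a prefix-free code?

Kraft inequality: Σ 2^(-l_i) ≤ 1 for prefix-free code
Calculating: 2^(-2) + 2^(-2) + 2^(-3) + 2^(-6) + 2^(-7)
= 0.25 + 0.25 + 0.125 + 0.015625 + 0.0078125
= 0.6484
Since 0.6484 ≤ 1, prefix-free code exists


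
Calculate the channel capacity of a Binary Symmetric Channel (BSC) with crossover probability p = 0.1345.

For BSC with error probability p:
C = 1 - H(p) where H(p) is binary entropy
H(0.1345) = -0.1345 × log₂(0.1345) - 0.8655 × log₂(0.8655)
H(p) = 0.5697
C = 1 - 0.5697 = 0.4303 bits/use


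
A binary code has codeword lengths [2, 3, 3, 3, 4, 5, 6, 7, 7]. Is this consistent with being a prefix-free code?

Kraft inequality: Σ 2^(-l_i) ≤ 1 for prefix-free code
Calculating: 2^(-2) + 2^(-3) + 2^(-3) + 2^(-3) + 2^(-4) + 2^(-5) + 2^(-6) + 2^(-7) + 2^(-7)
= 0.25 + 0.125 + 0.125 + 0.125 + 0.0625 + 0.03125 + 0.015625 + 0.0078125 + 0.0078125
= 0.7500
Since 0.7500 ≤ 1, prefix-free code exists


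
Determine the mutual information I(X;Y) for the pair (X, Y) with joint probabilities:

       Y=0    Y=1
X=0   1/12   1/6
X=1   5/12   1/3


H(X) = 0.8113, H(Y) = 1.0000, H(X,Y) = 1.7842
I(X;Y) = H(X) + H(Y) - H(X,Y) = 0.0271 bits


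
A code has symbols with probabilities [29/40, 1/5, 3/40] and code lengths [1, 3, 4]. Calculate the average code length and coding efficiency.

Average length L = Σ p_i × l_i = 1.6250 bits
Entropy H = 1.0810 bits
Efficiency η = H/L × 100% = 66.52%


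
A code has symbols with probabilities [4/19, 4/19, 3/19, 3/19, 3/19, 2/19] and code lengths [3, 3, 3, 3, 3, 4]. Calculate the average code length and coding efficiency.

Average length L = Σ p_i × l_i = 3.1053 bits
Entropy H = 2.5498 bits
Efficiency η = H/L × 100% = 82.11%


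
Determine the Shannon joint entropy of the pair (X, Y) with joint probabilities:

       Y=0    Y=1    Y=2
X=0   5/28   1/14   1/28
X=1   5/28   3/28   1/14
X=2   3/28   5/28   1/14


H(X,Y) = -Σ p(x,y) log₂ p(x,y)
  p(0,0)=5/28: -0.1786 × log₂(0.1786) = 0.4438
  p(0,1)=1/14: -0.0714 × log₂(0.0714) = 0.2720
  p(0,2)=1/28: -0.0357 × log₂(0.0357) = 0.1717
  p(1,0)=5/28: -0.1786 × log₂(0.1786) = 0.4438
  p(1,1)=3/28: -0.1071 × log₂(0.1071) = 0.3453
  p(1,2)=1/14: -0.0714 × log₂(0.0714) = 0.2720
  p(2,0)=3/28: -0.1071 × log₂(0.1071) = 0.3453
  p(2,1)=5/28: -0.1786 × log₂(0.1786) = 0.4438
  p(2,2)=1/14: -0.0714 × log₂(0.0714) = 0.2720
H(X,Y) = 3.0095 bits


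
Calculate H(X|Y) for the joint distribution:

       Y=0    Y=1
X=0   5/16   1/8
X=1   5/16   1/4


H(X|Y) = Σ_y p(y) H(X|Y=y)
  p(Y=0) = 5/8, H(X|Y=0) = 1.0000
  p(Y=1) = 3/8, H(X|Y=1) = 0.9183
H(X|Y) = 0.6250×1.0000 + 0.3750×0.9183 = 0.9694 bits


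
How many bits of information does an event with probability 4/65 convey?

Information content I(x) = -log₂(p(x))
I = -log₂(4/65) = -log₂(0.0615)
I = 4.0224 bits


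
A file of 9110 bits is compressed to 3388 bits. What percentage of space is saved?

Space savings = (1 - Compressed/Original) × 100%
= (1 - 3388/9110) × 100%
= 62.81%


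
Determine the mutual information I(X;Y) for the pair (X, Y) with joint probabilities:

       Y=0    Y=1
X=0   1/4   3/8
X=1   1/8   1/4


H(X) = 0.9544, H(Y) = 0.9544, H(X,Y) = 1.9056
I(X;Y) = H(X) + H(Y) - H(X,Y) = 0.0032 bits


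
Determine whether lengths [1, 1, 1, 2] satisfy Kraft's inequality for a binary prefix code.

Kraft inequality: Σ 2^(-l_i) ≤ 1 for prefix-free code
Calculating: 2^(-1) + 2^(-1) + 2^(-1) + 2^(-2)
= 0.5 + 0.5 + 0.5 + 0.25
= 1.7500
Since 1.7500 > 1, prefix-free code does not exist


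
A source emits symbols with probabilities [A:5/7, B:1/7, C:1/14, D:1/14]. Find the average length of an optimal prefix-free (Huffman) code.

Huffman tree construction:
Combine smallest probabilities repeatedly
Resulting codes:
  A: 1 (length 1)
  B: 00 (length 2)
  C: 010 (length 3)
  D: 011 (length 3)
Average length = Σ p(s) × length(s) = 1.4286 bits


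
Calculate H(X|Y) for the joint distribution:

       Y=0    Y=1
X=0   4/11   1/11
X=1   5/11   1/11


H(X|Y) = Σ_y p(y) H(X|Y=y)
  p(Y=0) = 9/11, H(X|Y=0) = 0.9911
  p(Y=1) = 2/11, H(X|Y=1) = 1.0000
H(X|Y) = 0.8182×0.9911 + 0.1818×1.0000 = 0.9927 bits


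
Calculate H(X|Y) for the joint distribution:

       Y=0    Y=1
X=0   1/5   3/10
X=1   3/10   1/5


H(X|Y) = Σ_y p(y) H(X|Y=y)
  p(Y=0) = 1/2, H(X|Y=0) = 0.9710
  p(Y=1) = 1/2, H(X|Y=1) = 0.9710
H(X|Y) = 0.5000×0.9710 + 0.5000×0.9710 = 0.9710 bits


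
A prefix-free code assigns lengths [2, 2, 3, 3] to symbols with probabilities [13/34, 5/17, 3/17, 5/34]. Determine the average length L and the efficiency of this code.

Average length L = Σ p_i × l_i = 2.3235 bits
Entropy H = 1.8979 bits
Efficiency η = H/L × 100% = 81.68%


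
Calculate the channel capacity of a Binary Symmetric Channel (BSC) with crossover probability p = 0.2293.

For BSC with error probability p:
C = 1 - H(p) where H(p) is binary entropy
H(0.2293) = -0.2293 × log₂(0.2293) - 0.7707 × log₂(0.7707)
H(p) = 0.7768
C = 1 - 0.7768 = 0.2232 bits/use


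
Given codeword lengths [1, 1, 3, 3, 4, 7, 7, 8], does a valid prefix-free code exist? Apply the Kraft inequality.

Kraft inequality: Σ 2^(-l_i) ≤ 1 for prefix-free code
Calculating: 2^(-1) + 2^(-1) + 2^(-3) + 2^(-3) + 2^(-4) + 2^(-7) + 2^(-7) + 2^(-8)
= 0.5 + 0.5 + 0.125 + 0.125 + 0.0625 + 0.0078125 + 0.0078125 + 0.00390625
= 1.3320
Since 1.3320 > 1, prefix-free code does not exist


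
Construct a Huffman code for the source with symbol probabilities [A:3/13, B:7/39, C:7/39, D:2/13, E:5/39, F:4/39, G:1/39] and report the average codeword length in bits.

Huffman tree construction:
Combine smallest probabilities repeatedly
Resulting codes:
  A: 01 (length 2)
  B: 111 (length 3)
  C: 00 (length 2)
  D: 110 (length 3)
  E: 100 (length 3)
  F: 1011 (length 4)
  G: 1010 (length 4)
Average length = Σ p(s) × length(s) = 2.7179 bits


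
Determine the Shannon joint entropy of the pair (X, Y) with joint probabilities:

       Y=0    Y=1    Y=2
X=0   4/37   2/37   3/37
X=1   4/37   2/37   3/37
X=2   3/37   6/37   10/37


H(X,Y) = -Σ p(x,y) log₂ p(x,y)
  p(0,0)=4/37: -0.1081 × log₂(0.1081) = 0.3470
  p(0,1)=2/37: -0.0541 × log₂(0.0541) = 0.2275
  p(0,2)=3/37: -0.0811 × log₂(0.0811) = 0.2939
  p(1,0)=4/37: -0.1081 × log₂(0.1081) = 0.3470
  p(1,1)=2/37: -0.0541 × log₂(0.0541) = 0.2275
  p(1,2)=3/37: -0.0811 × log₂(0.0811) = 0.2939
  p(2,0)=3/37: -0.0811 × log₂(0.0811) = 0.2939
  p(2,1)=6/37: -0.1622 × log₂(0.1622) = 0.4256
  p(2,2)=10/37: -0.2703 × log₂(0.2703) = 0.5101
H(X,Y) = 2.9664 bits


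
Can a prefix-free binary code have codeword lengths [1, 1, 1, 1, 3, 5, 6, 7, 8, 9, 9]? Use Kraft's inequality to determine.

Kraft inequality: Σ 2^(-l_i) ≤ 1 for prefix-free code
Calculating: 2^(-1) + 2^(-1) + 2^(-1) + 2^(-1) + 2^(-3) + 2^(-5) + 2^(-6) + 2^(-7) + 2^(-8) + 2^(-9) + 2^(-9)
= 0.5 + 0.5 + 0.5 + 0.5 + 0.125 + 0.03125 + 0.015625 + 0.0078125 + 0.00390625 + 0.001953125 + 0.001953125
= 2.1875
Since 2.1875 > 1, prefix-free code does not exist


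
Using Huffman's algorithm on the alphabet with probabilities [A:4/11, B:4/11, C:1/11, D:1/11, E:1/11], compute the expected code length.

Huffman tree construction:
Combine smallest probabilities repeatedly
Resulting codes:
  A: 11 (length 2)
  B: 0 (length 1)
  C: 1010 (length 4)
  D: 1011 (length 4)
  E: 100 (length 3)
Average length = Σ p(s) × length(s) = 2.0909 bits


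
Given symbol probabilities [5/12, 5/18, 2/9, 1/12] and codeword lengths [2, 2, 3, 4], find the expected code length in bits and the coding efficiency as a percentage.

Average length L = Σ p_i × l_i = 2.3889 bits
Entropy H = 1.8205 bits
Efficiency η = H/L × 100% = 76.21%


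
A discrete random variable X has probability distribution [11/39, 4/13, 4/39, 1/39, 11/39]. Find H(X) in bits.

H(X) = -Σ p(x) log₂ p(x)
  -11/39 × log₂(11/39) = 0.5150
  -4/13 × log₂(4/13) = 0.5232
  -4/39 × log₂(4/39) = 0.3370
  -1/39 × log₂(1/39) = 0.1355
  -11/39 × log₂(11/39) = 0.5150
H(X) = 2.0257 bits


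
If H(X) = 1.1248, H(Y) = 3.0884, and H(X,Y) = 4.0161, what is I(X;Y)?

I(X;Y) = H(X) + H(Y) - H(X,Y)
I(X;Y) = 1.1248 + 3.0884 - 4.0161 = 0.1971 bits


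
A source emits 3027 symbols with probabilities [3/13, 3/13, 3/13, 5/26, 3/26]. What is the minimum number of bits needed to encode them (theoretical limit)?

Entropy H = 2.2814 bits/symbol
Minimum bits = H × n = 2.2814 × 3027
= 6905.94 bits


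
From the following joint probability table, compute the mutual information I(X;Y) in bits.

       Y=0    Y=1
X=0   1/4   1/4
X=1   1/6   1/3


H(X) = 1.0000, H(Y) = 0.9799, H(X,Y) = 1.9591
I(X;Y) = H(X) + H(Y) - H(X,Y) = 0.0207 bits


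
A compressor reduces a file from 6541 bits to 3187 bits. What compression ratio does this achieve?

Compression ratio = Original / Compressed
= 6541 / 3187 = 2.05:1


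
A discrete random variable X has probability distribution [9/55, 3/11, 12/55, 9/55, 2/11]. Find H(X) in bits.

H(X) = -Σ p(x) log₂ p(x)
  -9/55 × log₂(9/55) = 0.4273
  -3/11 × log₂(3/11) = 0.5112
  -12/55 × log₂(12/55) = 0.4792
  -9/55 × log₂(9/55) = 0.4273
  -2/11 × log₂(2/11) = 0.4472
H(X) = 2.2923 bits


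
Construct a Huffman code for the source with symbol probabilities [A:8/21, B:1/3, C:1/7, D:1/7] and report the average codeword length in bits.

Huffman tree construction:
Combine smallest probabilities repeatedly
Resulting codes:
  A: 0 (length 1)
  B: 11 (length 2)
  C: 100 (length 3)
  D: 101 (length 3)
Average length = Σ p(s) × length(s) = 1.9048 bits


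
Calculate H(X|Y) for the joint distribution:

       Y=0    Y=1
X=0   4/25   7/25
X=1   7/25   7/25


H(X|Y) = Σ_y p(y) H(X|Y=y)
  p(Y=0) = 11/25, H(X|Y=0) = 0.9457
  p(Y=1) = 14/25, H(X|Y=1) = 1.0000
H(X|Y) = 0.4400×0.9457 + 0.5600×1.0000 = 0.9761 bits


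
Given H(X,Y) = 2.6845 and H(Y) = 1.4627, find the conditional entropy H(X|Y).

Chain rule: H(X,Y) = H(X|Y) + H(Y)
H(X|Y) = H(X,Y) - H(Y) = 2.6845 - 1.4627 = 1.2218 bits


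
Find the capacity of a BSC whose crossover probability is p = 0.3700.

For BSC with error probability p:
C = 1 - H(p) where H(p) is binary entropy
H(0.3700) = -0.3700 × log₂(0.3700) - 0.6300 × log₂(0.6300)
H(p) = 0.9507
C = 1 - 0.9507 = 0.0493 bits/use


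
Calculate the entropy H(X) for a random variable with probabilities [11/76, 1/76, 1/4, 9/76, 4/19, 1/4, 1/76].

H(X) = -Σ p(x) log₂ p(x)
  -11/76 × log₂(11/76) = 0.4036
  -1/76 × log₂(1/76) = 0.0822
  -1/4 × log₂(1/4) = 0.5000
  -9/76 × log₂(9/76) = 0.3645
  -4/19 × log₂(4/19) = 0.4732
  -1/4 × log₂(1/4) = 0.5000
  -1/76 × log₂(1/76) = 0.0822
H(X) = 2.4058 bits


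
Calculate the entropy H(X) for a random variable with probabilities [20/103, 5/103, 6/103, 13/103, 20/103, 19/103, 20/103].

H(X) = -Σ p(x) log₂ p(x)
  -20/103 × log₂(20/103) = 0.4591
  -5/103 × log₂(5/103) = 0.2119
  -6/103 × log₂(6/103) = 0.2389
  -13/103 × log₂(13/103) = 0.3769
  -20/103 × log₂(20/103) = 0.4591
  -19/103 × log₂(19/103) = 0.4498
  -20/103 × log₂(20/103) = 0.4591
H(X) = 2.6549 bits


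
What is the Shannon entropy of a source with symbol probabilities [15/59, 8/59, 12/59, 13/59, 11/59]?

H(X) = -Σ p(x) log₂ p(x)
  -15/59 × log₂(15/59) = 0.5023
  -8/59 × log₂(8/59) = 0.3909
  -12/59 × log₂(12/59) = 0.4673
  -13/59 × log₂(13/59) = 0.4808
  -11/59 × log₂(11/59) = 0.4518
H(X) = 2.2931 bits


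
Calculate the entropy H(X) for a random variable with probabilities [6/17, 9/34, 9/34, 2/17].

H(X) = -Σ p(x) log₂ p(x)
  -6/17 × log₂(6/17) = 0.5303
  -9/34 × log₂(9/34) = 0.5076
  -9/34 × log₂(9/34) = 0.5076
  -2/17 × log₂(2/17) = 0.3632
H(X) = 1.9087 bits


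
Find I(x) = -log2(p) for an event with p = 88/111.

Information content I(x) = -log₂(p(x))
I = -log₂(88/111) = -log₂(0.7928)
I = 0.3350 bits


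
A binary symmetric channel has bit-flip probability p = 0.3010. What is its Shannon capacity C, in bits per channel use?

For BSC with error probability p:
C = 1 - H(p) where H(p) is binary entropy
H(0.3010) = -0.3010 × log₂(0.3010) - 0.6990 × log₂(0.6990)
H(p) = 0.8825
C = 1 - 0.8825 = 0.1175 bits/use


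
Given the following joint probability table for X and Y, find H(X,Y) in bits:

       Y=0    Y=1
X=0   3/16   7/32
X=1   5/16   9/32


H(X,Y) = -Σ p(x,y) log₂ p(x,y)
  p(0,0)=3/16: -0.1875 × log₂(0.1875) = 0.4528
  p(0,1)=7/32: -0.2188 × log₂(0.2188) = 0.4796
  p(1,0)=5/16: -0.3125 × log₂(0.3125) = 0.5244
  p(1,1)=9/32: -0.2812 × log₂(0.2812) = 0.5147
H(X,Y) = 1.9716 bits


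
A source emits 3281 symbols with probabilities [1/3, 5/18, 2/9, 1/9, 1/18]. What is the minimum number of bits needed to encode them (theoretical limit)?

Entropy H = 2.1077 bits/symbol
Minimum bits = H × n = 2.1077 × 3281
= 6915.48 bits


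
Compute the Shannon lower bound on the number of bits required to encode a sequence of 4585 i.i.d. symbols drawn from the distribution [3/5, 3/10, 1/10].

Entropy H = 1.2955 bits/symbol
Minimum bits = H × n = 1.2955 × 4585
= 5939.69 bits


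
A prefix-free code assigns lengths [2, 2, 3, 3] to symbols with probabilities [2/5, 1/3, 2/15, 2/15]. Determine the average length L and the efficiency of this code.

Average length L = Σ p_i × l_i = 2.2667 bits
Entropy H = 1.8323 bits
Efficiency η = H/L × 100% = 80.84%


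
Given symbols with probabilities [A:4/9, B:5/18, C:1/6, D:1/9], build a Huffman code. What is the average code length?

Huffman tree construction:
Combine smallest probabilities repeatedly
Resulting codes:
  A: 0 (length 1)
  B: 10 (length 2)
  C: 111 (length 3)
  D: 110 (length 3)
Average length = Σ p(s) × length(s) = 1.8333 bits


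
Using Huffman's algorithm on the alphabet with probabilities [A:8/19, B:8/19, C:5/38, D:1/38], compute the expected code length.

Huffman tree construction:
Combine smallest probabilities repeatedly
Resulting codes:
  A: 11 (length 2)
  B: 0 (length 1)
  C: 101 (length 3)
  D: 100 (length 3)
Average length = Σ p(s) × length(s) = 1.7368 bits


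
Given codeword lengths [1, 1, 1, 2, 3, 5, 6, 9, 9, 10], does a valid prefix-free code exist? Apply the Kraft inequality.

Kraft inequality: Σ 2^(-l_i) ≤ 1 for prefix-free code
Calculating: 2^(-1) + 2^(-1) + 2^(-1) + 2^(-2) + 2^(-3) + 2^(-5) + 2^(-6) + 2^(-9) + 2^(-9) + 2^(-10)
= 0.5 + 0.5 + 0.5 + 0.25 + 0.125 + 0.03125 + 0.015625 + 0.001953125 + 0.001953125 + 0.0009765625
= 1.9268
Since 1.9268 > 1, prefix-free code does not exist


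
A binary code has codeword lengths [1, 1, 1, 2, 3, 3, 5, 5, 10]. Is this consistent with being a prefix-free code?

Kraft inequality: Σ 2^(-l_i) ≤ 1 for prefix-free code
Calculating: 2^(-1) + 2^(-1) + 2^(-1) + 2^(-2) + 2^(-3) + 2^(-3) + 2^(-5) + 2^(-5) + 2^(-10)
= 0.5 + 0.5 + 0.5 + 0.25 + 0.125 + 0.125 + 0.03125 + 0.03125 + 0.0009765625
= 2.0635
Since 2.0635 > 1, prefix-free code does not exist


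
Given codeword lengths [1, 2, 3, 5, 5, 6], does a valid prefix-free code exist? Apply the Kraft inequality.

Kraft inequality: Σ 2^(-l_i) ≤ 1 for prefix-free code
Calculating: 2^(-1) + 2^(-2) + 2^(-3) + 2^(-5) + 2^(-5) + 2^(-6)
= 0.5 + 0.25 + 0.125 + 0.03125 + 0.03125 + 0.015625
= 0.9531
Since 0.9531 ≤ 1, prefix-free code exists


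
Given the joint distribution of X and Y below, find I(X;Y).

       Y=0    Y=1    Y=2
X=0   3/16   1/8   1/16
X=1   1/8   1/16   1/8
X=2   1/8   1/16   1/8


H(X) = 1.5794, H(Y) = 1.5462, H(X,Y) = 3.0778
I(X;Y) = H(X) + H(Y) - H(X,Y) = 0.0478 bits


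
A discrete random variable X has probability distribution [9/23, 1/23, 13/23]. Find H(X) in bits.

H(X) = -Σ p(x) log₂ p(x)
  -9/23 × log₂(9/23) = 0.5297
  -1/23 × log₂(1/23) = 0.1967
  -13/23 × log₂(13/23) = 0.4652
H(X) = 1.1916 bits


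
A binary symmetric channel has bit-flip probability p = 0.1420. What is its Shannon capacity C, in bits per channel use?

For BSC with error probability p:
C = 1 - H(p) where H(p) is binary entropy
H(0.1420) = -0.1420 × log₂(0.1420) - 0.8580 × log₂(0.8580)
H(p) = 0.5895
C = 1 - 0.5895 = 0.4105 bits/use


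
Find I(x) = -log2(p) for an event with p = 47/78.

Information content I(x) = -log₂(p(x))
I = -log₂(47/78) = -log₂(0.6026)
I = 0.7308 bits


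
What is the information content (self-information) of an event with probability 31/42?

Information content I(x) = -log₂(p(x))
I = -log₂(31/42) = -log₂(0.7381)
I = 0.4381 bits


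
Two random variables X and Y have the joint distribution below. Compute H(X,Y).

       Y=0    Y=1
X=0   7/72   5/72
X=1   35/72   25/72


H(X,Y) = -Σ p(x,y) log₂ p(x,y)
  p(0,0)=7/72: -0.0972 × log₂(0.0972) = 0.3269
  p(0,1)=5/72: -0.0694 × log₂(0.0694) = 0.2672
  p(1,0)=35/72: -0.4861 × log₂(0.4861) = 0.5059
  p(1,1)=25/72: -0.3472 × log₂(0.3472) = 0.5299
H(X,Y) = 1.6299 bits


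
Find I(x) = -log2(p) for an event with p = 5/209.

Information content I(x) = -log₂(p(x))
I = -log₂(5/209) = -log₂(0.0239)
I = 5.3854 bits


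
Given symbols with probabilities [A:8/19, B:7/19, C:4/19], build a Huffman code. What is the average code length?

Huffman tree construction:
Combine smallest probabilities repeatedly
Resulting codes:
  A: 0 (length 1)
  B: 11 (length 2)
  C: 10 (length 2)
Average length = Σ p(s) × length(s) = 1.5789 bits


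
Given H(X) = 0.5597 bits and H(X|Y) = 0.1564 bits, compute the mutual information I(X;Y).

I(X;Y) = H(X) - H(X|Y)
I(X;Y) = 0.5597 - 0.1564 = 0.4033 bits


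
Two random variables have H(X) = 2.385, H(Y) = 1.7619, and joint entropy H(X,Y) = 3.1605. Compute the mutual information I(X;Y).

I(X;Y) = H(X) + H(Y) - H(X,Y)
I(X;Y) = 2.385 + 1.7619 - 3.1605 = 0.9864 bits


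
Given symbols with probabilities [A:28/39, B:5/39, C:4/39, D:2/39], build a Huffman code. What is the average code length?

Huffman tree construction:
Combine smallest probabilities repeatedly
Resulting codes:
  A: 1 (length 1)
  B: 00 (length 2)
  C: 011 (length 3)
  D: 010 (length 3)
Average length = Σ p(s) × length(s) = 1.4359 bits


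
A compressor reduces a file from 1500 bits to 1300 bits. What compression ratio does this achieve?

Compression ratio = Original / Compressed
= 1500 / 1300 = 1.15:1


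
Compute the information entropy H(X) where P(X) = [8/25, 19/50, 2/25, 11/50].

H(X) = -Σ p(x) log₂ p(x)
  -8/25 × log₂(8/25) = 0.5260
  -19/50 × log₂(19/50) = 0.5305
  -2/25 × log₂(2/25) = 0.2915
  -11/50 × log₂(11/50) = 0.4806
H(X) = 1.8286 bits


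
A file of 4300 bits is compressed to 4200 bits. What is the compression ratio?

Compression ratio = Original / Compressed
= 4300 / 4200 = 1.02:1


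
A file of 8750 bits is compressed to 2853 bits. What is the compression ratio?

Compression ratio = Original / Compressed
= 8750 / 2853 = 3.07:1


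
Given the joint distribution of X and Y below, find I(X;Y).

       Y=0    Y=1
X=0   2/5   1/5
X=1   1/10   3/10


H(X) = 0.9710, H(Y) = 1.0000, H(X,Y) = 1.8464
I(X;Y) = H(X) + H(Y) - H(X,Y) = 0.1245 bits


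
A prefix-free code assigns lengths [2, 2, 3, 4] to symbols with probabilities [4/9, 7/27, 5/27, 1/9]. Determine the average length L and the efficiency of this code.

Average length L = Σ p_i × l_i = 2.4074 bits
Entropy H = 1.8276 bits
Efficiency η = H/L × 100% = 75.92%


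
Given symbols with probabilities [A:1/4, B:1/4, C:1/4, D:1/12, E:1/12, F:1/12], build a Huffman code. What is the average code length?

Huffman tree construction:
Combine smallest probabilities repeatedly
Resulting codes:
  A: 00 (length 2)
  B: 01 (length 2)
  C: 10 (length 2)
  D: 1110 (length 4)
  E: 1111 (length 4)
  F: 110 (length 3)
Average length = Σ p(s) × length(s) = 2.4167 bits


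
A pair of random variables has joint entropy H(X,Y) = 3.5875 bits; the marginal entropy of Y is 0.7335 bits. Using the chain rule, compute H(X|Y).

Chain rule: H(X,Y) = H(X|Y) + H(Y)
H(X|Y) = H(X,Y) - H(Y) = 3.5875 - 0.7335 = 2.854 bits


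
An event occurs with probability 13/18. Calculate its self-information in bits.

Information content I(x) = -log₂(p(x))
I = -log₂(13/18) = -log₂(0.7222)
I = 0.4695 bits


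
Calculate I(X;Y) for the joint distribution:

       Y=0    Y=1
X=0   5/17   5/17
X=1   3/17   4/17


H(X) = 0.9774, H(Y) = 0.9975, H(X,Y) = 1.9713
I(X;Y) = H(X) + H(Y) - H(X,Y) = 0.0036 bits


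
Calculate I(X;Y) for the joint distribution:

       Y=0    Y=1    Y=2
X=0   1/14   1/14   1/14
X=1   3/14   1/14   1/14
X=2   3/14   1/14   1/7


H(X) = 1.5306, H(Y) = 1.4926, H(X,Y) = 2.9852
I(X;Y) = H(X) + H(Y) - H(X,Y) = 0.0380 bits


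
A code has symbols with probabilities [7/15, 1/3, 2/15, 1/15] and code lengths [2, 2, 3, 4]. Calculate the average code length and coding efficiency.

Average length L = Σ p_i × l_i = 2.2667 bits
Entropy H = 1.6895 bits
Efficiency η = H/L × 100% = 74.54%


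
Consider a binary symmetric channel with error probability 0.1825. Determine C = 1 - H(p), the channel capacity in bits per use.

For BSC with error probability p:
C = 1 - H(p) where H(p) is binary entropy
H(0.1825) = -0.1825 × log₂(0.1825) - 0.8175 × log₂(0.8175)
H(p) = 0.6855
C = 1 - 0.6855 = 0.3145 bits/use


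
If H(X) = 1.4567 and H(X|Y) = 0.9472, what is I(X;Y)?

I(X;Y) = H(X) - H(X|Y)
I(X;Y) = 1.4567 - 0.9472 = 0.5095 bits


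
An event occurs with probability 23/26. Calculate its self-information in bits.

Information content I(x) = -log₂(p(x))
I = -log₂(23/26) = -log₂(0.8846)
I = 0.1769 bits


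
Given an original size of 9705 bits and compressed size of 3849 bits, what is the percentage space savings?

Space savings = (1 - Compressed/Original) × 100%
= (1 - 3849/9705) × 100%
= 60.34%


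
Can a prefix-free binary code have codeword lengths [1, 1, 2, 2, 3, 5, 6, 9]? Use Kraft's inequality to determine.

Kraft inequality: Σ 2^(-l_i) ≤ 1 for prefix-free code
Calculating: 2^(-1) + 2^(-1) + 2^(-2) + 2^(-2) + 2^(-3) + 2^(-5) + 2^(-6) + 2^(-9)
= 0.5 + 0.5 + 0.25 + 0.25 + 0.125 + 0.03125 + 0.015625 + 0.001953125
= 1.6738
Since 1.6738 > 1, prefix-free code does not exist


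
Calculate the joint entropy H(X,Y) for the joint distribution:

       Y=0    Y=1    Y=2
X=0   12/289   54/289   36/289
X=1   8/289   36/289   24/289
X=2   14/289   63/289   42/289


H(X,Y) = -Σ p(x,y) log₂ p(x,y)
  p(0,0)=12/289: -0.0415 × log₂(0.0415) = 0.1906
  p(0,1)=54/289: -0.1869 × log₂(0.1869) = 0.4522
  p(0,2)=36/289: -0.1246 × log₂(0.1246) = 0.3743
  p(1,0)=8/289: -0.0277 × log₂(0.0277) = 0.1433
  p(1,1)=36/289: -0.1246 × log₂(0.1246) = 0.3743
  p(1,2)=24/289: -0.0830 × log₂(0.0830) = 0.2981
  p(2,0)=14/289: -0.0484 × log₂(0.0484) = 0.2116
  p(2,1)=63/289: -0.2180 × log₂(0.2180) = 0.4791
  p(2,2)=42/289: -0.1453 × log₂(0.1453) = 0.4044
H(X,Y) = 2.9278 bits
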